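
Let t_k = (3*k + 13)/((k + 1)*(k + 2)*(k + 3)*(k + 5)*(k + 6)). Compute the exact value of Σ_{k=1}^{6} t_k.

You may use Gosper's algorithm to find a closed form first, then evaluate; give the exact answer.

Compute t_(k+1)/t_k: get (k + 1)*(k + 5)*(3*k + 16)/((k + 4)*(k + 7)*(3*k + 13)).
So A=k + 1 and B=k + 7, with C=k**2 + 25*k/3 + 52/3.
Need (k + 1)·f(k+1) − (k + 6)·f(k) = k**2 + 25*k/3 + 52/3.
d = 5 from the (1,1,2) case.
Solve for f: f(k) = k*(k + 3)*(k + 4)*(k**2 + 8*k + 17)/30 (degree 5 ≤ 5).
Then R = B(k−1)f/C = k*(k + 3)*(k + 6)*(k**2 + 8*k + 17)/(10*(3*k + 13)), so s_k = R(k)·t_k = k*(k**2 + 8*k + 17)/(10*(k**3 + 8*k**2 + 17*k + 10)).
Check: Δs_k = (3*k + 13)/(k**5 + 17*k**4 + 107*k**3 + 307*k**2 + 396*k + 180). ✓
Evaluate s at k=7 and k=1: 427/4320 and 13/180; difference 23/864.

Σ = 23/864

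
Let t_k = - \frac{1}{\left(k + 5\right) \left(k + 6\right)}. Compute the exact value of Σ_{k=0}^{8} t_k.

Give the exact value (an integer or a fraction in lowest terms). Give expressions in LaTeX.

t_(k+1)/t_k = (k + 5)/(k + 7).
Take A(k)=k + 5, B(k)=k + 7, C(k)=1.
Solve (k + 5)·f(k+1) − (k + 6)·f(k) = 1.
deg f ≤ 1 (via 1,1,0).
Solve for f: f(k) = k/5 (degree 1 ≤ 1).
R(k) = B(k−1)·f(k)/C(k) = k*(k + 6)/5; s_k = R·t_k = -k/(5*k + 25).
Δs = -1/(k**2 + 11*k + 30), as required.
Telescoping: Σ = s_(9) − s_(0) = -9/70 − (0) = -9/70.

Σ = -9/70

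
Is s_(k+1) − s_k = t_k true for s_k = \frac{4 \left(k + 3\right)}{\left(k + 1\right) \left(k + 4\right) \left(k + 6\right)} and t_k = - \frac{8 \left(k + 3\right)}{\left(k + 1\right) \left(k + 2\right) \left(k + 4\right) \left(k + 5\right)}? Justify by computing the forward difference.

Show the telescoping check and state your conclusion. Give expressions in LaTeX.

s_(k+1) = 4*(k + 4)/((k + 2)*(k + 5)*(k + 7))
s_(k+1) − s_k = 4*(-2*k**3 - 23*k**2 - 87*k - 114)/(k**6 + 25*k**5 + 247*k**4 + 1219*k**3 + 3112*k**2 + 3796*k + 1680)
(s_(k+1) − s_k) − t_k = 12*(3*k**2 + 25*k + 46)/(k**6 + 25*k**5 + 247*k**4 + 1219*k**3 + 3112*k**2 + 3796*k + 1680)

Invalid: residual \frac{12 \left(3 k^{2} + 25 k + 46\right)}{k^{6} + 25 k^{5} + 247 k^{4} + 1219 k^{3} + 3112 k^{2} + 3796 k + 1680} ≠ 0.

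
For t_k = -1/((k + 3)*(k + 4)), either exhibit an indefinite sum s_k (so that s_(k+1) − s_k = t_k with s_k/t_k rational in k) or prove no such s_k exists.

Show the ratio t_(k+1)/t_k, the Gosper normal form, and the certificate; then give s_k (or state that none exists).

Compute t_(k+1)/t_k: get (k + 3)/(k + 5).
So A=k + 3 and B=k + 5, with C=1.
Key eq: (k + 3)·f(k+1) = (k + 4)·f(k) + (1).
d = 1 from the (1,1,0) case.
A polynomial solution: f(k) = k/3.
Then R = B(k−1)f/C = k*(k + 4)/3, so s_k = R(k)·t_k = -k/(3*k + 9).
Δs = -1/(k**2 + 7*k + 12), as required.

s_k = -k/(3*k + 9)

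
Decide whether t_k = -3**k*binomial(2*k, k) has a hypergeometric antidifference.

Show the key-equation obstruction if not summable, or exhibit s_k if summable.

No. Not Gosper-summable.

t_(k+1)/t_k = 6*(2*k + 1)/(k + 1).
Factor: A=12*k + 6; B=k + 1; C=1.
Need (12*k + 6)·f(k+1) − (k)·f(k) = 1.
Degrees (1,1,0) ⇒ d ≤ -1.
d = -1 < 0 ⇒ no nonzero polynomial f; not summable.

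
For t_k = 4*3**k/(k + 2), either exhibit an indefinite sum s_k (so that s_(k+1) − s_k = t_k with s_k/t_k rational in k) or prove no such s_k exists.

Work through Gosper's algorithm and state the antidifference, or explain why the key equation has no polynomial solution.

none (Gosper's algorithm certifies no s_k)

r(k) = 3*(k + 2)/(k + 3) after simplifying.
Normal form (A,B,C) = (3*k + 6, k + 3, 1).
Key eq: (3*k + 6)·f(k+1) = (k + 2)·f(k) + (1).
From deg A=1, deg B=1, deg C=0: d=-1.
Negative degree bound (-1): no f exists, t_k not Gosper-summable.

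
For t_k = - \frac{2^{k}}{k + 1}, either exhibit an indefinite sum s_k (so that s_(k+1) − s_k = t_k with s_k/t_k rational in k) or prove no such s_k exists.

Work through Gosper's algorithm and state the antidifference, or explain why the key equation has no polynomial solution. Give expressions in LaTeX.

not Gosper-summable; s_k does not exist

The ratio is 2*(k + 1)/(k + 2).
Normal form (A,B,C) = (2*k + 2, k + 2, 1).
f must satisfy (2*k + 2)·f(k+1) − (k + 1)·f(k) = 1.
d = -1 from the (1,1,0) case.
Bound -1 < 0, so the key equation has no polynomial solution.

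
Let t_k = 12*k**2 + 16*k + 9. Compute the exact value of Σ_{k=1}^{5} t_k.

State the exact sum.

Step 1: r(k) = (12*k**2 + 40*k + 37)/(12*k**2 + 16*k + 9).
Factor: A=1; B=1; C=k**2 + 4*k/3 + 3/4.
Set up (1)·f(k+1) − (1)·f(k) − (k**2 + 4*k/3 + 3/4) = 0.
deg f ≤ 3 (via 0,0,2).
Match coefficients ⇒ f(k) = k*(4*k**2 + 2*k + 3)/12.
R(k) = B(k−1)·f(k)/C(k) = k*(4*k**2 + 2*k + 3)/(12*k**2 + 16*k + 9); s_k = R·t_k = k*(4*k**2 + 2*k + 3).
Check: Δs_k = 12*k**2 + 16*k + 9. ✓
Evaluate s at k=6 and k=1: 954 and 9; difference 945.

Σ = 945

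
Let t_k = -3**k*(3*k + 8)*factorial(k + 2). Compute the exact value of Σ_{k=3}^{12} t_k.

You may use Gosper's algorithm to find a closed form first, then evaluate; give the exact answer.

Step 1: r(k) = 3*(k + 3)*(3*k + 11)/(3*k + 8).
Factor: A=3*k + 9; B=1; C=k + 8/3.
Need (3*k + 9)·f(k+1) − (1)·f(k) = k + 8/3.
Bound: deg f ≤ 0.
Solve for f: f(k) = 1/3 (degree 0 ≤ 0).
Get s_k = R·t_k = -3**k*factorial(k + 2) with R(k) = B(k−1)f(k)/C(k) = 1/(3*k + 8).
Check: Δs_k = -3**k*(3*k + 8)*factorial(k + 2). ✓
Σ_(k=3)^(12) t_k = s_(13) − s_(3) = -2084855321412864000 − (-3240) = -2084855321412860760.

Σ = -2084855321412860760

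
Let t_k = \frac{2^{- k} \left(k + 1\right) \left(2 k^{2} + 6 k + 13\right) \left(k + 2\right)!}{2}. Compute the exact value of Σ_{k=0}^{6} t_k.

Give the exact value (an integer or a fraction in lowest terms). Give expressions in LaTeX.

Σ = 320353

t_(k+1)/t_k = (k + 2)*(k + 3)*(6*k + 2*(k + 1)**2 + 19)/(2*(k + 1)*(2*k**2 + 6*k + 13)).
A = k/2 + 3/2, B = 1, C = k**3 + 4*k**2 + 19*k/2 + 13/2.
Solve (k/2 + 3/2)·f(k+1) − (1)·f(k) = k**3 + 4*k**2 + 19*k/2 + 13/2.
Bound: deg f ≤ 2.
Coefficient equations give f(k) = 2*k**2 + 2*k + 1.
So s_k = (B(k−1)f/C)·t_k = (2*(2*k**2 + 2*k + 1)/((k + 1)*(2*k**2 + 6*k + 13)))·t_k = (2*k**2 + 2*k + 1)*factorial(k + 2)/2**k.
Δs = (k + 1)*(2*k**2 + 6*k + 13)*factorial(k + 2)/(2*2**k), as required.
Telescoping: Σ = s_(7) − s_(0) = 320355 − (2) = 320353.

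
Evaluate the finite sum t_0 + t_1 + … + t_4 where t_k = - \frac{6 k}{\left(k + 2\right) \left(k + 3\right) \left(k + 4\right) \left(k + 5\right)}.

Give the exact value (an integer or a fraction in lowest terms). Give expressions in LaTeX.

The ratio is (k + 1)*(k + 2)/(k*(k + 6)).
So A=k + 2 and B=k + 6, with C=k.
Set up (k + 2)·f(k+1) − (k + 5)·f(k) − (k) = 0.
d = 3 from the (1,1,1) case.
Solve for f: f(k) = k*(k - 1)*(k + 10)/72 (degree 3 ≤ 3).
So s_k = (B(k−1)f/C)·t_k = ((k - 1)*(k + 5)*(k + 10)/72)·t_k = k*(-k**2 - 9*k + 10)/(12*(k + 2)*(k + 3)*(k + 4)).
Verify: -6*k/(k**4 + 14*k**3 + 71*k**2 + 154*k + 120) matches t_k.
Sum = s_(5) − s_(0); s_(5) = -25/504, s_(0) = 0 ⇒ -25/504.

Σ = -25/504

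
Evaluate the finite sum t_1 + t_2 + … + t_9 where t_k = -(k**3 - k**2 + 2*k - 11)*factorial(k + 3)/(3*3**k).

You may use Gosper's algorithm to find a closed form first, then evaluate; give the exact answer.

Ratio r(k) = (k + 4)*(2*k + (k + 1)**3 - (k + 1)**2 - 9)/(3*(k**3 - k**2 + 2*k - 11)).
Factor: A=k/3 + 4/3; B=1; C=k**3 - k**2 + 2*k - 11.
Solve (k/3 + 4/3)·f(k+1) − (1)·f(k) = k**3 - k**2 + 2*k - 11.
Degrees (1,0,3) ⇒ d ≤ 2.
Coefficient equations give f(k) = 3*(k**2 - 4*k + 1).
Certificate R = B(k−1)f/C = 3*(k**2 - 4*k + 1)/(k**3 - k**2 + 2*k - 11) gives s_k = -(k**2 - 4*k + 1)*factorial(k + 3)/3**k.
Check: Δs_k = -(k**3 - k**2 + 2*k - 11)*factorial(k + 3)/(3*3**k). ✓
Evaluate s at k=10 and k=1: -1563161600/243 and 16; difference -1563165488/243.

Σ = -1563165488/243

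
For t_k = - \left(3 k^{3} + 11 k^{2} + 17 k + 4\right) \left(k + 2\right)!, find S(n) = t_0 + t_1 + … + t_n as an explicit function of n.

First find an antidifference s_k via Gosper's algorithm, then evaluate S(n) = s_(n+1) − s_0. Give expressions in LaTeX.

S(n) = - 3 n^{2} \left(n + 3\right)! - 5 n \left(n + 3\right)! - \left(n + 3\right)! - 2

Ratio r(k) = (3*k**4 + 29*k**3 + 108*k**2 + 179*k + 105)/(3*k**3 + 11*k**2 + 17*k + 4).
Take A(k)=k + 3, B(k)=1, C(k)=k**3 + 11*k**2/3 + 17*k/3 + 4/3.
Need (k + 3)·f(k+1) − (1)·f(k) = k**3 + 11*k**2/3 + 17*k/3 + 4/3.
From deg A=1, deg B=0, deg C=3: d=2.
Solve for f: f(k) = (3*k**2 - k - 1)/3 (degree 2 ≤ 2).
Get s_k = R·t_k = (-3*k**2 + k + 1)*factorial(k + 2) with R(k) = B(k−1)f(k)/C(k) = (3*k**2 - k - 1)/(3*k**3 + 11*k**2 + 17*k + 4).
Check: Δs_k = -(3*k**3 + 11*k**2 + 17*k + 4)*factorial(k + 2). ✓
Telescope: S(n) = s_(n+1) − s_(0) = -(3*n**2 + 5*n + 1)*factorial(n + 3) − (2) = -3*n**2*factorial(n + 3) - 5*n*factorial(n + 3) - factorial(n + 3) - 2.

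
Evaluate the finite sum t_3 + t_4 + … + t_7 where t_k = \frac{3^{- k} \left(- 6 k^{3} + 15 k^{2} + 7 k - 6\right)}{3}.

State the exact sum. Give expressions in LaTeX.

Step 1: r(k) = (6*k**3 + 3*k**2 - 19*k - 10)/(3*(6*k**3 - 15*k**2 - 7*k + 6)).
Gosper form: A/B · C(k+1)/C(k) with A=1/3, B=1, C=k**3 - 5*k**2/2 - 7*k/6 + 1.
Set up (1/3)·f(k+1) − (1)·f(k) − (k**3 - 5*k**2/2 - 7*k/6 + 1) = 0.
Bound: deg f ≤ 3.
Solve for f: f(k) = -(k - 1)*(3*k**2 - 2)/2 (degree 3 ≤ 3).
Certificate R = B(k−1)f/C = -3*(k - 1)*(3*k**2 - 2)/(6*k**3 - 15*k**2 - 7*k + 6) gives s_k = (3*k**3 - 3*k**2 - 2*k + 2)/3**k.
Check: Δs_k = (-6*k**3 + 15*k**2 + 7*k - 6)/(3*3**k). ✓
Evaluate s at k=8 and k=3: 1330/6561 and 50/27; difference -10820/6561.

Σ = -10820/6561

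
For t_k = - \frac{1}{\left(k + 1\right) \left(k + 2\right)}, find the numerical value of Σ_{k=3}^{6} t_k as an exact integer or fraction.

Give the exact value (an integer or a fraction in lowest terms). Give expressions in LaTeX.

Σ = -1/8

Step 1: r(k) = (k + 1)/(k + 3).
Take A(k)=k + 1, B(k)=k + 3, C(k)=1.
f must satisfy (k + 1)·f(k+1) − (k + 2)·f(k) = 1.
deg f ≤ 1 (via 1,1,0).
A polynomial solution: f(k) = k.
Then R = B(k−1)f/C = k*(k + 2), so s_k = R(k)·t_k = -k/(k + 1).
Verify: -1/(k**2 + 3*k + 2) matches t_k.
Sum = s_(7) − s_(3); s_(7) = -7/8, s_(3) = -3/4 ⇒ -1/8.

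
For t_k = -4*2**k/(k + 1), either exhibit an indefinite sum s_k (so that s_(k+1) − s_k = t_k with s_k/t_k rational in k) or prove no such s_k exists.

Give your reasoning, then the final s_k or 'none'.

no hypergeometric antidifference exists

t_(k+1)/t_k = 2*(k + 1)/(k + 2).
Take A(k)=2*k + 2, B(k)=k + 2, C(k)=1.
Solve (2*k + 2)·f(k+1) − (k + 1)·f(k) = 1.
Degrees (1,1,0) ⇒ d ≤ -1.
Bound -1 < 0, so the key equation has no polynomial solution.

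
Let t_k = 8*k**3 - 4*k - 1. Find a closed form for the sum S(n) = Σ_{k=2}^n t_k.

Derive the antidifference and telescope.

S(n) = 2*n**4 + 4*n**3 - 3*n - 3

t_(k+1)/t_k = (4*k - 8*(k + 1)**3 + 5)/(-8*k**3 + 4*k + 1).
A = 1, B = 1, C = k**3 - k/2 - 1/8.
Key eq: (1)·f(k+1) = (1)·f(k) + (k**3 - k/2 - 1/8).
Bound: deg f ≤ 4.
Match coefficients ⇒ f(k) = k*(2*k**3 - 4*k**2 + 1)/8.
Get s_k = R·t_k = 2*k**4 - 4*k**3 + k with R(k) = B(k−1)f(k)/C(k) = k*(2*k**3 - 4*k**2 + 1)/((2*k + 1)*(4*k**2 - 2*k - 1)).
Δs = 8*k**3 - 4*k - 1, as required.
Evaluate: s_(n+1) = 2*n**4 + 4*n**3 - 3*n - 1; subtract s_(2) = 2 ⇒ S(n) = 2*n**4 + 4*n**3 - 3*n - 3.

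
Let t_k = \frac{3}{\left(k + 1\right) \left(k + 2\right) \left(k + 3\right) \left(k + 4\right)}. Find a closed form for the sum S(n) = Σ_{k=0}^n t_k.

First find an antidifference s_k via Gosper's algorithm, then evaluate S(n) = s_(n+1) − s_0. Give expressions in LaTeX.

The ratio is (k + 1)/(k + 5).
So A=k + 1 and B=k + 5, with C=1.
Need (k + 1)·f(k+1) − (k + 4)·f(k) = 1.
From deg A=1, deg B=1, deg C=0: d=3.
Solving with deg f ≤ 3: f(k) = k*(k**2 + 6*k + 11)/18.
Certificate R = B(k−1)f/C = k*(k + 4)*(k**2 + 6*k + 11)/18 gives s_k = k*(k**2 + 6*k + 11)/(6*(k + 1)*(k + 2)*(k + 3)).
Verify: 3/(k**4 + 10*k**3 + 35*k**2 + 50*k + 24) matches t_k.
Telescope: S(n) = s_(n+1) − s_(0) = (n**3 + 9*n**2 + 26*n + 18)/(6*(n**3 + 9*n**2 + 26*n + 24)) − (0) = (n**3 + 9*n**2 + 26*n + 18)/(6*(n**3 + 9*n**2 + 26*n + 24)).

S(n) = \frac{n^{3} + 9 n^{2} + 26 n + 18}{6 \left(n^{3} + 9 n^{2} + 26 n + 24\right)}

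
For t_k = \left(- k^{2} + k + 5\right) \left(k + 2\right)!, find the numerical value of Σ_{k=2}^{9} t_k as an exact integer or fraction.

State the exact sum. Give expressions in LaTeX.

Σ = -2874009648

The ratio is (k + 3)*(k - (k + 1)**2 + 6)/(-k**2 + k + 5).
Normal form (A,B,C) = (k + 3, 1, k**2 - k - 5).
Need (k + 3)·f(k+1) − (1)·f(k) = k**2 - k - 5.
d = 1 from the (1,0,2) case.
Solving with deg f ≤ 1: f(k) = k - 4.
Certificate R = B(k−1)f/C = (k - 4)/(k**2 - k - 5) gives s_k = -(k - 4)*factorial(k + 2).
Verify: (-k**2 + k + 5)*factorial(k + 2) matches t_k.
Σ_(k=2)^(9) t_k = s_(10) − s_(2) = -2874009600 − (48) = -2874009648.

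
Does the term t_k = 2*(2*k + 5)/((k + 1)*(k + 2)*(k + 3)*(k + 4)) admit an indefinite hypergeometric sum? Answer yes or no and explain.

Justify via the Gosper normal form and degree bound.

The ratio is (k + 1)*(2*k + 7)/((k + 5)*(2*k + 5)).
Normal form (A,B,C) = (k + 1, k + 5, k + 5/2).
f must satisfy (k + 1)·f(k+1) − (k + 4)·f(k) = k + 5/2.
d = 3 from the (1,1,1) case.
A polynomial solution: f(k) = k*(k + 2)*(k + 4)/6.
R(k) = B(k−1)·f(k)/C(k) = k*(k + 2)*(k + 4)**2/(3*(2*k + 5)); s_k = R·t_k = 2*k*(k + 4)/(3*(k**2 + 4*k + 3)).
Verify: 2*(2*k + 5)/(k**4 + 10*k**3 + 35*k**2 + 50*k + 24) matches t_k.

Yes. s_k = 2*k*(k + 4)/(3*(k**2 + 4*k + 3)).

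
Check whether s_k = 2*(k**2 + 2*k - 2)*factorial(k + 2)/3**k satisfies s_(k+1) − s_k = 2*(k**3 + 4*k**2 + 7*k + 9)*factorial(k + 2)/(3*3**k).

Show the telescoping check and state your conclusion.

Valid — Δs_k = t_k.

s_(k+1) = 2*(k**2 + 4*k + 1)*factorial(k + 3)/(3*3**k)
s_(k+1) − s_k = 2*(k**3 + 4*k**2 + 7*k + 9)*factorial(k + 2)/(3*3**k)
(s_(k+1) − s_k) − t_k = 0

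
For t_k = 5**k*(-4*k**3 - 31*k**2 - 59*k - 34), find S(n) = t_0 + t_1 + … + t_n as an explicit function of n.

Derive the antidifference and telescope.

S(n) = -5*5**n*n**3 - 35*5**n*n**2 - 60*5**n*n - 35*5**n + 1

The ratio is 5*(4*k**3 + 43*k**2 + 133*k + 128)/(4*k**3 + 31*k**2 + 59*k + 34).
Take A(k)=5, B(k)=1, C(k)=k**3 + 31*k**2/4 + 59*k/4 + 17/2.
Need (5)·f(k+1) − (1)·f(k) = k**3 + 31*k**2/4 + 59*k/4 + 17/2.
From deg A=0, deg B=0, deg C=3: d=3.
Solve for f: f(k) = (k**3 + 4*k**2 + k + 1)/4 (degree 3 ≤ 3).
So s_k = (B(k−1)f/C)·t_k = ((k**3 + 4*k**2 + k + 1)/(4*k**3 + 31*k**2 + 59*k + 34))·t_k = 5**k*(-k**3 - 4*k**2 - k - 1).
Verify: 5**k*(-4*k**3 - 31*k**2 - 59*k - 34) matches t_k.
Telescope: S(n) = s_(n+1) − s_(0) = 5**(n + 1)*(-n**3 - 7*n**2 - 12*n - 7) − (-1) = -5*5**n*n**3 - 35*5**n*n**2 - 60*5**n*n - 35*5**n + 1.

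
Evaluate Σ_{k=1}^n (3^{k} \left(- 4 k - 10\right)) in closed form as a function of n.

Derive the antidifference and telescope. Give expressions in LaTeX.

S(n) = - 6 \cdot 3^{n} n - 12 \cdot 3^{n} + 12

t_(k+1)/t_k = 3*(2*k + 7)/(2*k + 5).
Normal form (A,B,C) = (3, 1, k + 5/2).
Need (3)·f(k+1) − (1)·f(k) = k + 5/2.
deg f ≤ 1 (via 0,0,1).
Coefficient equations give f(k) = (k + 1)/2.
Get s_k = R·t_k = -2*3**k*(k + 1) with R(k) = B(k−1)f(k)/C(k) = (k + 1)/(2*k + 5).
Δs = 3**k*(-4*k - 10), as required.
Σ_(k=1)^n t_k = s_(n+1) − s_(1) = (6*3**n*(-n - 2)) − (-12), i.e. -6*3**n*n - 12*3**n + 12.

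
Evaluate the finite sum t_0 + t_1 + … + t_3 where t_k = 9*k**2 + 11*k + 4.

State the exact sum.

Σ = 208

t_(k+1)/t_k = (9*k**2 + 29*k + 24)/(9*k**2 + 11*k + 4).
Gosper form: A/B · C(k+1)/C(k) with A=1, B=1, C=k**2 + 11*k/9 + 4/9.
Key eq: (1)·f(k+1) = (1)·f(k) + (k**2 + 11*k/9 + 4/9).
deg f ≤ 3 (via 0,0,2).
Match coefficients ⇒ f(k) = k**2*(3*k + 1)/9.
So s_k = (B(k−1)f/C)·t_k = (k**2*(3*k + 1)/(9*k**2 + 11*k + 4))·t_k = k**2*(3*k + 1).
Δs = 9*k**2 + 11*k + 4, as required.
Evaluate s at k=4 and k=0: 208 and 0; difference 208.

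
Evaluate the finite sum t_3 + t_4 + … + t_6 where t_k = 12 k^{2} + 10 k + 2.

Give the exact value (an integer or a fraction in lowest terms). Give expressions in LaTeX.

Ratio r(k) = (6*k**2 + 17*k + 12)/(6*k**2 + 5*k + 1).
Normal form (A,B,C) = (1, 1, k**2 + 5*k/6 + 1/6).
Need (1)·f(k+1) − (1)·f(k) = k**2 + 5*k/6 + 1/6.
Degrees (0,0,2) ⇒ d ≤ 3.
Solve for f: f(k) = k*(4*k**2 - k - 1)/12 (degree 3 ≤ 3).
So s_k = (B(k−1)f/C)·t_k = (k*(4*k**2 - k - 1)/(2*(2*k + 1)*(3*k + 1)))·t_k = k*(4*k**2 - k - 1).
s_(k+1) − s_k = 12*k**2 + 10*k + 2 = t_k.
Telescoping: Σ = s_(7) − s_(3) = 1316 − (96) = 1220.

Σ = 1220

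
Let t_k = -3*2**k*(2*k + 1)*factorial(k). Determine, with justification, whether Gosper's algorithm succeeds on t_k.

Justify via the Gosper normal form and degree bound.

Step 1: r(k) = 2*(k + 1)*(2*k + 3)/(2*k + 1).
Factor: A=2*k + 2; B=1; C=k + 1/2.
Key eq: (2*k + 2)·f(k+1) = (1)·f(k) + (k + 1/2).
Bound: deg f ≤ 0.
Solve for f: f(k) = 1/2 (degree 0 ≤ 0).
Certificate R = B(k−1)f/C = 1/(2*k + 1) gives s_k = -3*2**k*factorial(k).
Δs = -3*2**k*(2*k + 1)*factorial(k), as required.

Yes. s_k = -3*2**k*factorial(k).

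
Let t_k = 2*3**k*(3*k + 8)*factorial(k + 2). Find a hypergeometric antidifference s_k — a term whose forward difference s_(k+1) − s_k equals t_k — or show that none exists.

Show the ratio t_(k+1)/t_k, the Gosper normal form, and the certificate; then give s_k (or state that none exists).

t_(k+1)/t_k = 3*(k + 3)*(3*k + 11)/(3*k + 8).
So A=3*k + 9 and B=1, with C=k + 8/3.
Need (3*k + 9)·f(k+1) − (1)·f(k) = k + 8/3.
d = 0 from the (1,0,1) case.
Coefficient equations give f(k) = 1/3.
Then R = B(k−1)f/C = 1/(3*k + 8), so s_k = R(k)·t_k = 2*3**k*factorial(k + 2).
Δs = 2*3**k*(3*k + 8)*factorial(k + 2), as required.

s_k = 2*3**k*factorial(k + 2)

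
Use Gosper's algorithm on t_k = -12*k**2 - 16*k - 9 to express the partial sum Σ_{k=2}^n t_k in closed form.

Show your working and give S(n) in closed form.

S(n) = -4*n**3 - 14*n**2 - 19*n + 37

r(k) = (12*k**2 + 40*k + 37)/(12*k**2 + 16*k + 9) after simplifying.
Take A(k)=1, B(k)=1, C(k)=k**2 + 4*k/3 + 3/4.
Key eq: (1)·f(k+1) = (1)·f(k) + (k**2 + 4*k/3 + 3/4).
Degrees (0,0,2) ⇒ d ≤ 3.
A polynomial solution: f(k) = k*(4*k**2 + 2*k + 3)/12.
Get s_k = R·t_k = k*(-4*k**2 - 2*k - 3) with R(k) = B(k−1)f(k)/C(k) = k*(4*k**2 + 2*k + 3)/(12*k**2 + 16*k + 9).
Verify: -12*k**2 - 16*k - 9 matches t_k.
Σ_(k=2)^n t_k = s_(n+1) − s_(2) = (-4*n**3 - 14*n**2 - 19*n - 9) − (-46), i.e. -4*n**3 - 14*n**2 - 19*n + 37.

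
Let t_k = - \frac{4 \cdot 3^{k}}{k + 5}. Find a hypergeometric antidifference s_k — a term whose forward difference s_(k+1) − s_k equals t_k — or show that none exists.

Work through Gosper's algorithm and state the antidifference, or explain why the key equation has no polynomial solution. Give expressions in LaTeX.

Ratio r(k) = 3*(k + 5)/(k + 6).
Gosper form: A/B · C(k+1)/C(k) with A=3*k + 15, B=k + 6, C=1.
Solve (3*k + 15)·f(k+1) − (k + 5)·f(k) = 1.
From deg A=1, deg B=1, deg C=0: d=-1.
deg f ≤ -1 is impossible — no certificate.

no hypergeometric antidifference exists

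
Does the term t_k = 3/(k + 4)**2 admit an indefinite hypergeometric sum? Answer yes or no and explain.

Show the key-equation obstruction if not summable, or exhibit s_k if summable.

Ratio r(k) = (k + 4)**2/(k + 5)**2.
A = k**2 + 8*k + 16, B = k**2 + 10*k + 25, C = 1.
Set up (k**2 + 8*k + 16)·f(k+1) − (k**2 + 8*k + 16)·f(k) − (1) = 0.
deg f ≤ 0 (via 2,2,0).
Write f(k) = c0. Then LHS − RHS = -1, requiring -1 = 0: contradictory. No certificate.

No. Not Gosper-summable.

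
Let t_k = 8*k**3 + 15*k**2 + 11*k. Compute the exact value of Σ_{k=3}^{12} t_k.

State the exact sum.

Ratio r(k) = (8*k**3 + 39*k**2 + 65*k + 34)/(k*(8*k**2 + 15*k + 11)).
A = 1, B = 1, C = k**3 + 15*k**2/8 + 11*k/8.
Need (1)·f(k+1) − (1)·f(k) = k**3 + 15*k**2/8 + 11*k/8.
From deg A=0, deg B=0, deg C=3: d=4.
Solve for f: f(k) = k*(k - 1)*(2*k**2 + 3*k + 3)/8 (degree 4 ≤ 4).
Certificate R = B(k−1)f/C = (k - 1)*(2*k**2 + 3*k + 3)/(8*k**2 + 15*k + 11) gives s_k = k*(2*k**3 + k**2 - 3).
Check: Δs_k = k*(8*k**2 + 15*k + 11). ✓
Sum = s_(13) − s_(3); s_(13) = 59280, s_(3) = 180 ⇒ 59100.

Σ = 59100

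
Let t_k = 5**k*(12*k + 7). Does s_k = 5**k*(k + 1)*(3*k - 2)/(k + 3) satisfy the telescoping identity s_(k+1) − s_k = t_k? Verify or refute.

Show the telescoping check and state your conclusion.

Invalid: residual 5**k*(-24*k**2 - 80*k - 46)/(k**2 + 7*k + 12) ≠ 0.

s_(k+1) = 5**(k + 1)*(k + 2)*(3*k + 1)/(k + 4)
s_(k+1) − s_k = 5**k*(12*k**3 + 67*k**2 + 113*k + 38)/(k**2 + 7*k + 12)
(s_(k+1) − s_k) − t_k = 5**k*(-24*k**2 - 80*k - 46)/(k**2 + 7*k + 12)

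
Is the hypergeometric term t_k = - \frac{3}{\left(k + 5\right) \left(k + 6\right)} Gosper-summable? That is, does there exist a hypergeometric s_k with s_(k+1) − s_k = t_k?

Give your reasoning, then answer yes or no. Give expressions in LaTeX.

Yes. s_k = - \frac{3 k}{5 k + 25}.

r(k) = (k + 5)/(k + 7) after simplifying.
Take A(k)=k + 5, B(k)=k + 7, C(k)=1.
Key eq: (k + 5)·f(k+1) = (k + 6)·f(k) + (1).
deg f ≤ 1 (via 1,1,0).
A polynomial solution: f(k) = k/5.
So s_k = (B(k−1)f/C)·t_k = (k*(k + 6)/5)·t_k = -3*k/(5*k + 25).
Δs = -3/(k**2 + 11*k + 30), as required.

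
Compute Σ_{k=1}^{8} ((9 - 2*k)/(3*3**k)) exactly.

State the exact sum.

Compute t_(k+1)/t_k: get (2*k - 7)/(3*(2*k - 9)).
Take A(k)=1/3, B(k)=1, C(k)=k - 9/2.
Set up (1/3)·f(k+1) − (1)·f(k) − (k - 9/2) = 0.
From deg A=0, deg B=0, deg C=1: d=1.
Solving with deg f ≤ 1: f(k) = -3*(k - 4)/2.
Get s_k = R·t_k = (k - 4)/3**k with R(k) = B(k−1)f(k)/C(k) = -3*(k - 4)/(2*k - 9).
Check: Δs_k = (9 - 2*k)/(3*3**k). ✓
Evaluate s at k=9 and k=1: 5/19683 and -1; difference 19688/19683.

Σ = 19688/19683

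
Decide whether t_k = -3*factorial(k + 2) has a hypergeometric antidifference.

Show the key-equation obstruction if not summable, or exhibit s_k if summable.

r(k) = k + 3 after simplifying.
Factor: A=k + 3; B=1; C=1.
Key eq: (k + 3)·f(k+1) = (1)·f(k) + (1).
d = -1 from the (1,0,0) case.
Bound -1 < 0, so the key equation has no polynomial solution.

No — negative degree bound, so no certificate f.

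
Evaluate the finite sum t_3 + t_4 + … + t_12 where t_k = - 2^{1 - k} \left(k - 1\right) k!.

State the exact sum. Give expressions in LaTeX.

t_(k+1)/t_k = k*(k + 1)/(2*(k - 1)).
A = k/2 + 1/2, B = 1, C = k - 1.
Set up (k/2 + 1/2)·f(k+1) − (1)·f(k) − (k - 1) = 0.
d = 0 from the (1,0,1) case.
A polynomial solution: f(k) = 2.
R(k) = B(k−1)·f(k)/C(k) = 2/(k - 1); s_k = R·t_k = -2**(2 - k)*factorial(k).
Check: Δs_k = -2**(1 - k)*(k - 1)*factorial(k). ✓
Σ_(k=3)^(12) t_k = s_(13) − s_(3) = -6081075/2 − (-3) = -6081069/2.

Σ = -6081069/2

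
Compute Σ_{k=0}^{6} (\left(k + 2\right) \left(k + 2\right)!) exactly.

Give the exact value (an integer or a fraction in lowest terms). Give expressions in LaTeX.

t_(k+1)/t_k = (k + 3)**2/(k + 2).
Take A(k)=k + 3, B(k)=1, C(k)=k + 2.
f must satisfy (k + 3)·f(k+1) − (1)·f(k) = k + 2.
Bound: deg f ≤ 0.
Coefficient equations give f(k) = 1.
Certificate R = B(k−1)f/C = 1/(k + 2) gives s_k = factorial(k + 2).
s_(k+1) − s_k = (k + 2)*factorial(k + 2) = t_k.
Sum = s_(7) − s_(0); s_(7) = 362880, s_(0) = 2 ⇒ 362878.

Σ = 362878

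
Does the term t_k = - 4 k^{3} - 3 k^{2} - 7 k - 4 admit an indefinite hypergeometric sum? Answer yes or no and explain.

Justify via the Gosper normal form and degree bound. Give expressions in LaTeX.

Yes. s_k = k \left(- k^{3} + k^{2} - 3 k - 1\right).

r(k) = (4*k**3 + 15*k**2 + 25*k + 18)/(4*k**3 + 3*k**2 + 7*k + 4) after simplifying.
Take A(k)=1, B(k)=1, C(k)=k**3 + 3*k**2/4 + 7*k/4 + 1.
f must satisfy (1)·f(k+1) − (1)·f(k) = k**3 + 3*k**2/4 + 7*k/4 + 1.
From deg A=0, deg B=0, deg C=3: d=4.
Match coefficients ⇒ f(k) = k*(k**3 - k**2 + 3*k + 1)/4.
Then R = B(k−1)f/C = k*(k**3 - k**2 + 3*k + 1)/(4*k**3 + 3*k**2 + 7*k + 4), so s_k = R(k)·t_k = k*(-k**3 + k**2 - 3*k - 1).
Verify: -4*k**3 - 3*k**2 - 7*k - 4 matches t_k.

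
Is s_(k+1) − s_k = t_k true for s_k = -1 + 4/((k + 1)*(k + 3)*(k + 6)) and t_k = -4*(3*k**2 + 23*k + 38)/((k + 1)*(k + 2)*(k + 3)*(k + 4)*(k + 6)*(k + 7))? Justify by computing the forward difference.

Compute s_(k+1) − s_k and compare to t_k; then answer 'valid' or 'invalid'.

valid; difference matches t_k

s_(k+1) = -1 + 4/((k + 2)*(k + 4)*(k + 7))
s_(k+1) − s_k = 4/((k + 2)*(k + 4)*(k + 7)) - 4/((k + 1)*(k + 3)*(k + 6))
(s_(k+1) − s_k) − t_k = 0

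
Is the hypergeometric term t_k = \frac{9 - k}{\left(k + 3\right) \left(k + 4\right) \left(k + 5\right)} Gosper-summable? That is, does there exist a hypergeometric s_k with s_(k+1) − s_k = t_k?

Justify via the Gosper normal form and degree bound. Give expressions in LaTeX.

Yes. s_k = \frac{k \left(k + 11\right)}{4 \left(k + 3\right) \left(k + 4\right)}.

t_(k+1)/t_k = (k - 8)*(k + 3)/((k - 9)*(k + 6)).
Take A(k)=k + 3, B(k)=k + 6, C(k)=k - 9.
Key eq: (k + 3)·f(k+1) = (k + 5)·f(k) + (k - 9).
d = 2 from the (1,1,1) case.
A polynomial solution: f(k) = -k*(k + 11)/4.
Certificate R = B(k−1)f/C = -k*(k + 5)*(k + 11)/(4*(k - 9)) gives s_k = k*(k + 11)/(4*(k + 3)*(k + 4)).
Δs = (9 - k)/(k**3 + 12*k**2 + 47*k + 60), as required.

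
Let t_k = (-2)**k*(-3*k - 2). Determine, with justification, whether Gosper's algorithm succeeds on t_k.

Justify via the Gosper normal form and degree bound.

Step 1: r(k) = 2*(-3*k - 5)/(3*k + 2).
Factor: A=-2; B=1; C=k + 2/3.
Key eq: (-2)·f(k+1) = (1)·f(k) + (k + 2/3).
Bound: deg f ≤ 1.
Coefficient equations give f(k) = -k/3.
Certificate R = B(k−1)f/C = -k/(3*k + 2) gives s_k = (-2)**k*k.
Verify: (-2)**k*(-3*k - 2) matches t_k.

Yes. s_k = (-2)**k*k.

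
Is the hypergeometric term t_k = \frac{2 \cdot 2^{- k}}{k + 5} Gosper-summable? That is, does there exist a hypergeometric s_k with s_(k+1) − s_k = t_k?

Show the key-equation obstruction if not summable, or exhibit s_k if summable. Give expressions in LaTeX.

No — key equation has no polynomial f.

t_(k+1)/t_k = (k + 5)/(2*(k + 6)).
Normal form (A,B,C) = (k/2 + 5/2, k + 6, 1).
f must satisfy (k/2 + 5/2)·f(k+1) − (k + 5)·f(k) = 1.
d = -1 from the (1,1,0) case.
Negative degree bound (-1): no f exists, t_k not Gosper-summable.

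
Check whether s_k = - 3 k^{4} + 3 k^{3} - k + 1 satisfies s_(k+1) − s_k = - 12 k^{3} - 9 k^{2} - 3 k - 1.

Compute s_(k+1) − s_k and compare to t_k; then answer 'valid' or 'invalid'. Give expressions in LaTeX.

s_(k+1) = -k - 3*(k + 1)**4 + 3*(k + 1)**3
s_(k+1) − s_k = -12*k**3 - 9*k**2 - 3*k - 1
(s_(k+1) − s_k) − t_k = 0

valid (s_(k+1) − s_k reduces to t_k)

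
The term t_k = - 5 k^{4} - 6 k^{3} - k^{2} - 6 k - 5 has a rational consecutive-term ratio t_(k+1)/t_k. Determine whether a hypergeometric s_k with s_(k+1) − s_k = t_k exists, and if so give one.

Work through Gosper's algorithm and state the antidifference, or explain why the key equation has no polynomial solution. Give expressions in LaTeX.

t_(k+1)/t_k = (5*k**4 + 26*k**3 + 49*k**2 + 46*k + 23)/(5*k**4 + 6*k**3 + k**2 + 6*k + 5).
Normal form (A,B,C) = (1, 1, k**4 + 6*k**3/5 + k**2/5 + 6*k/5 + 1).
Need (1)·f(k+1) − (1)·f(k) = k**4 + 6*k**3/5 + k**2/5 + 6*k/5 + 1.
Bound: deg f ≤ 5.
A polynomial solution: f(k) = k*(k**4 - k**3 - k**2 + 4*k + 2)/5.
Certificate R = B(k−1)f/C = k*(k**4 - k**3 - k**2 + 4*k + 2)/(5*k**4 + 6*k**3 + k**2 + 6*k + 5) gives s_k = k*(-k**4 + k**3 + k**2 - 4*k - 2).
Verify: -5*k**4 - 6*k**3 - k**2 - 6*k - 5 matches t_k.

s_k = k \left(- k^{4} + k^{3} + k^{2} - 4 k - 2\right)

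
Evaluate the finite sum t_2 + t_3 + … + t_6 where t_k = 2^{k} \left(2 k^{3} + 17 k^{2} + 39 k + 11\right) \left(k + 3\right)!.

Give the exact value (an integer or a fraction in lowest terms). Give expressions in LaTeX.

Step 1: r(k) = 2*(2*k**4 + 31*k**3 + 171*k**2 + 385*k + 276)/(2*k**3 + 17*k**2 + 39*k + 11).
A = 2*k + 8, B = 1, C = k**3 + 17*k**2/2 + 39*k/2 + 11/2.
f must satisfy (2*k + 8)·f(k+1) − (1)·f(k) = k**3 + 17*k**2/2 + 39*k/2 + 11/2.
Degrees (1,0,3) ⇒ d ≤ 2.
Solve for f: f(k) = (k**2 + 3*k - 3)/2 (degree 2 ≤ 2).
Get s_k = R·t_k = 2**k*(k**2 + 3*k - 3)*factorial(k + 3) with R(k) = B(k−1)f(k)/C(k) = (k**2 + 3*k - 3)/(2*k**3 + 17*k**2 + 39*k + 11).
Δs = 2**k*(2*k**3 + 17*k**2 + 39*k + 11)*factorial(k + 3), as required.
Sum = s_(7) − s_(2); s_(7) = 31120588800, s_(2) = 3360 ⇒ 31120585440.

Σ = 31120585440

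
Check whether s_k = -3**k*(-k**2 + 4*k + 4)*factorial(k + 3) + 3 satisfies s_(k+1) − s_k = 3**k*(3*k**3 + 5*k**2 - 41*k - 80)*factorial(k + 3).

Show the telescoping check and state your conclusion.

valid (s_(k+1) − s_k reduces to t_k)

s_(k+1) = -3**(k + 1)*(4*k - (k + 1)**2 + 8)*factorial(k + 4) + 3
s_(k+1) − s_k = 3**k*(3*k**3 + 5*k**2 - 41*k - 80)*factorial(k + 3)
(s_(k+1) − s_k) − t_k = 0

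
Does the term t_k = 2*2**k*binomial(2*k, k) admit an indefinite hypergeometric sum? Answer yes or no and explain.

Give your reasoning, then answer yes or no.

The ratio is 4*(2*k + 1)/(k + 1).
Take A(k)=8*k + 4, B(k)=k + 1, C(k)=1.
Need (8*k + 4)·f(k+1) − (k)·f(k) = 1.
d = -1 from the (1,1,0) case.
Negative degree bound (-1): no f exists, t_k not Gosper-summable.

No; the degree bound rules out any f.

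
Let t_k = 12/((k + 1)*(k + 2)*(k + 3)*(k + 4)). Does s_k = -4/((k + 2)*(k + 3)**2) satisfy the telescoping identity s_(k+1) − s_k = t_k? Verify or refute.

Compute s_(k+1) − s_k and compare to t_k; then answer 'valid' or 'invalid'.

s_(k+1) = -4/((k + 3)*(k + 4)**2)
s_(k+1) − s_k = 4*(3*k + 10)/(k**5 + 16*k**4 + 101*k**3 + 314*k**2 + 480*k + 288)
(s_(k+1) − s_k) − t_k = 8*(-4*k - 13)/(k**6 + 17*k**5 + 117*k**4 + 415*k**3 + 794*k**2 + 768*k + 288)

Invalid: residual 8*(-4*k - 13)/(k**6 + 17*k**5 + 117*k**4 + 415*k**3 + 794*k**2 + 768*k + 288) ≠ 0.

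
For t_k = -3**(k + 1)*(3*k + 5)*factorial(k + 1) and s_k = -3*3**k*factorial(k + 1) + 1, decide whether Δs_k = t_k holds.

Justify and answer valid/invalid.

Valid — Δs_k = t_k.

s_(k+1) = -3*3**(k + 1)*factorial(k + 2) + 1
s_(k+1) − s_k = -3**(k + 1)*(3*k + 5)*factorial(k + 1)
(s_(k+1) − s_k) − t_k = 0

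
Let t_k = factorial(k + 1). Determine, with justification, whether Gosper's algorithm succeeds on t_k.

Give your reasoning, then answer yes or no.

No; the degree bound rules out any f.

The ratio is k + 2.
So A=k + 2 and B=1, with C=1.
Key eq: (k + 2)·f(k+1) = (1)·f(k) + (1).
Degrees (1,0,0) ⇒ d ≤ -1.
Bound -1 < 0, so the key equation has no polynomial solution.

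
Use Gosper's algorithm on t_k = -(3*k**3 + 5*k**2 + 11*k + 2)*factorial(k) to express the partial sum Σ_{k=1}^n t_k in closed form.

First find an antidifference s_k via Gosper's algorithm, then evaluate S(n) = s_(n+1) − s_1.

S(n) = -3*n**3*factorial(n) - 8*n**2*factorial(n) - 10*n*factorial(n) - 5*factorial(n) + 5

Compute t_(k+1)/t_k: get (3*k**4 + 17*k**3 + 44*k**2 + 51*k + 21)/(3*k**3 + 5*k**2 + 11*k + 2).
Take A(k)=k + 1, B(k)=1, C(k)=k**3 + 5*k**2/3 + 11*k/3 + 2/3.
Solve (k + 1)·f(k+1) − (1)·f(k) = k**3 + 5*k**2/3 + 11*k/3 + 2/3.
deg f ≤ 2 (via 1,0,3).
A polynomial solution: f(k) = (3*k**2 - k + 3)/3.
Certificate R = B(k−1)f/C = (3*k**2 - k + 3)/(3*k**3 + 5*k**2 + 11*k + 2) gives s_k = -(3*k**2 - k + 3)*factorial(k).
Verify: -(3*k**3 + 5*k**2 + 11*k + 2)*factorial(k) matches t_k.
Evaluate: s_(n+1) = -(3*n**2 + 5*n + 5)*factorial(n + 1); subtract s_(1) = -5 ⇒ S(n) = -3*n**3*factorial(n) - 8*n**2*factorial(n) - 10*n*factorial(n) - 5*factorial(n) + 5.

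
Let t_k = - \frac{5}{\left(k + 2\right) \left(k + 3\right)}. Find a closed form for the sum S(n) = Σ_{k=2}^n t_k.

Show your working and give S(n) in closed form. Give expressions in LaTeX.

r(k) = (k + 2)/(k + 4) after simplifying.
A = k + 2, B = k + 4, C = 1.
Need (k + 2)·f(k+1) − (k + 3)·f(k) = 1.
deg f ≤ 1 (via 1,1,0).
Match coefficients ⇒ f(k) = k/2.
Get s_k = R·t_k = -5*k/(2*k + 4) with R(k) = B(k−1)f(k)/C(k) = k*(k + 3)/2.
Δs = -5/(k**2 + 5*k + 6), as required.
Evaluate: s_(n+1) = 5*(-n - 1)/(2*(n + 3)); subtract s_(2) = -5/4 ⇒ S(n) = 5*(1 - n)/(4*(n + 3)).

S(n) = \frac{5 \left(1 - n\right)}{4 \left(n + 3\right)}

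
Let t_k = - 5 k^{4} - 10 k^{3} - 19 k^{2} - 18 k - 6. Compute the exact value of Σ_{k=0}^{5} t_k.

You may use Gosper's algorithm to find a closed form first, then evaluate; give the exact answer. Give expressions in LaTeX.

Compute t_(k+1)/t_k: get (5*k**4 + 30*k**3 + 79*k**2 + 106*k + 58)/(5*k**4 + 10*k**3 + 19*k**2 + 18*k + 6).
So A=1 and B=1, with C=k**4 + 2*k**3 + 19*k**2/5 + 18*k/5 + 6/5.
Need (1)·f(k+1) − (1)·f(k) = k**4 + 2*k**3 + 19*k**2/5 + 18*k/5 + 6/5.
d = 5 from the (0,0,4) case.
Solving with deg f ≤ 5: f(k) = k**2*(k**3 + 3*k + 2)/5.
Get s_k = R·t_k = k**2*(-k**3 - 3*k - 2) with R(k) = B(k−1)f(k)/C(k) = k**2*(k**3 + 3*k + 2)/(5*k**4 + 10*k**3 + 19*k**2 + 18*k + 6).
Δs = -5*k**4 - 10*k**3 - 19*k**2 - 18*k - 6, as required.
Evaluate s at k=6 and k=0: -8496 and 0; difference -8496.

Σ = -8496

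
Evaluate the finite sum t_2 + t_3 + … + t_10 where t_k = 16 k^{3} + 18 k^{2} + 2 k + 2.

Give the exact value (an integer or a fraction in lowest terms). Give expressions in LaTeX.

Ratio r(k) = (8*k**3 + 33*k**2 + 43*k + 19)/(8*k**3 + 9*k**2 + k + 1).
Normal form (A,B,C) = (1, 1, k**3 + 9*k**2/8 + k/8 + 1/8).
Set up (1)·f(k+1) − (1)·f(k) − (k**3 + 9*k**2/8 + k/8 + 1/8) = 0.
Bound: deg f ≤ 4.
A polynomial solution: f(k) = k*(2*k**3 - k**2 - 2*k + 2)/8.
Get s_k = R·t_k = 2*k*(2*k**3 - k**2 - 2*k + 2) with R(k) = B(k−1)f(k)/C(k) = k*(2*k**3 - k**2 - 2*k + 2)/(8*k**3 + 9*k**2 + k + 1).
Δs = 16*k**3 + 18*k**2 + 2*k + 2, as required.
Telescoping: Σ = s_(11) − s_(2) = 55462 − (40) = 55422.

Σ = 55422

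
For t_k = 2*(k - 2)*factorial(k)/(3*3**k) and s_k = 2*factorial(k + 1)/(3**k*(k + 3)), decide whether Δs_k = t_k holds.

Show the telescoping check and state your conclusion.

Invalid: residual -4*(k**2 + k - 9)*factorial(k)/(3*3**k*(k + 3)*(k + 4)) ≠ 0.

s_(k+1) = 2*factorial(k + 2)/(3*3**k*(k + 4))
s_(k+1) − s_k = 2*(k**2 + 2*k - 6)*factorial(k + 1)/(3*3**k*(k + 3)*(k + 4))
(s_(k+1) − s_k) − t_k = -4*(k**2 + k - 9)*factorial(k)/(3*3**k*(k + 3)*(k + 4))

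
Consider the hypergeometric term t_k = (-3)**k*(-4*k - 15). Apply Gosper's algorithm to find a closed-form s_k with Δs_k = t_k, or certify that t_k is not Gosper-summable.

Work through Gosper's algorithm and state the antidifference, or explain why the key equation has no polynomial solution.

Step 1: r(k) = 3*(-4*k - 19)/(4*k + 15).
Factor: A=-3; B=1; C=k + 15/4.
Need (-3)·f(k+1) − (1)·f(k) = k + 15/4.
d = 1 from the (0,0,1) case.
Solving with deg f ≤ 1: f(k) = -(k + 3)/4.
Then R = B(k−1)f/C = -(k + 3)/(4*k + 15), so s_k = R(k)·t_k = (-3)**k*(k + 3).
Check: Δs_k = (-3)**k*(-4*k - 15). ✓

s_k = (-3)**k*(k + 3)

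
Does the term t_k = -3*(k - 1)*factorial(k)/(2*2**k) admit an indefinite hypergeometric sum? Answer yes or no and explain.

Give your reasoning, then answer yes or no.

The ratio is k*(k + 1)/(2*(k - 1)).
Gosper form: A/B · C(k+1)/C(k) with A=k/2 + 1/2, B=1, C=k - 1.
Set up (k/2 + 1/2)·f(k+1) − (1)·f(k) − (k - 1) = 0.
From deg A=1, deg B=0, deg C=1: d=0.
A polynomial solution: f(k) = 2.
Certificate R = B(k−1)f/C = 2/(k - 1) gives s_k = -3*factorial(k)/2**k.
Δs = -3*(k - 1)*factorial(k)/(2*2**k), as required.

Yes. s_k = -3*factorial(k)/2**k.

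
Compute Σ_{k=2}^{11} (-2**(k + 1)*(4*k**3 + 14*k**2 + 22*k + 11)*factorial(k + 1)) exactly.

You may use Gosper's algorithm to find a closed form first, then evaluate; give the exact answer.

Σ = -14742397019749968

t_(k+1)/t_k = 2*(4*k**4 + 34*k**3 + 114*k**2 + 175*k + 102)/(4*k**3 + 14*k**2 + 22*k + 11).
Gosper form: A/B · C(k+1)/C(k) with A=2*k + 4, B=1, C=k**3 + 7*k**2/2 + 11*k/2 + 11/4.
Need (2*k + 4)·f(k+1) − (1)·f(k) = k**3 + 7*k**2/2 + 11*k/2 + 11/4.
Degrees (1,0,3) ⇒ d ≤ 2.
Solving with deg f ≤ 2: f(k) = (2*k**2 + 1)/4.
Get s_k = R·t_k = -2**(k + 1)*(2*k**2 + 1)*factorial(k + 1) with R(k) = B(k−1)f(k)/C(k) = (2*k**2 + 1)/(4*k**3 + 14*k**2 + 22*k + 11).
Δs = -2**(k + 1)*(4*k**3 + 14*k**2 + 22*k + 11)*factorial(k + 1), as required.
Sum = s_(12) − s_(2); s_(12) = -14742397019750400, s_(2) = -432 ⇒ -14742397019749968.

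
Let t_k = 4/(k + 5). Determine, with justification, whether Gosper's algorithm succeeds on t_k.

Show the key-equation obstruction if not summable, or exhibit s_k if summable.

No — t_k has no hypergeometric antidifference.

The ratio is (k + 5)/(k + 6).
Gosper form: A/B · C(k+1)/C(k) with A=k + 5, B=k + 6, C=1.
Need (k + 5)·f(k+1) − (k + 5)·f(k) = 1.
From deg A=1, deg B=1, deg C=0: d=0.
Put f(k) = c0: A·f(k+1) − B(k−1)·f(k) − C = -1; need -1 = 0 — inconsistent ⇒ no f, not summable.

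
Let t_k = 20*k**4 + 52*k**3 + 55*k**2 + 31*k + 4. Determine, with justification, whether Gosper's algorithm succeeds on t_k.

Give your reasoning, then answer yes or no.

Ratio r(k) = (20*k**4 + 132*k**3 + 331*k**2 + 377*k + 162)/(20*k**4 + 52*k**3 + 55*k**2 + 31*k + 4).
Take A(k)=1, B(k)=1, C(k)=k**4 + 13*k**3/5 + 11*k**2/4 + 31*k/20 + 1/5.
Need (1)·f(k+1) − (1)·f(k) = k**4 + 13*k**3/5 + 11*k**2/4 + 31*k/20 + 1/5.
deg f ≤ 5 (via 0,0,4).
Solving with deg f ≤ 5: f(k) = k*(4*k**4 + 3*k**3 - k**2 + k - 3)/20.
So s_k = (B(k−1)f/C)·t_k = (k*(4*k**4 + 3*k**3 - k**2 + k - 3)/(20*k**4 + 52*k**3 + 55*k**2 + 31*k + 4))·t_k = k*(4*k**4 + 3*k**3 - k**2 + k - 3).
Verify: 20*k**4 + 52*k**3 + 55*k**2 + 31*k + 4 matches t_k.

Yes. s_k = k*(4*k**4 + 3*k**3 - k**2 + k - 3).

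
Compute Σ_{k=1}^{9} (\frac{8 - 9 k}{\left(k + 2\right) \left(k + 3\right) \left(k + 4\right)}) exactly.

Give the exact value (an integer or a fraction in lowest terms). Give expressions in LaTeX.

Step 1: r(k) = (k + 2)*(9*k + 1)/((k + 5)*(9*k - 8)).
Normal form (A,B,C) = (k + 2, k + 5, k - 8/9).
Solve (k + 2)·f(k+1) − (k + 4)·f(k) = k - 8/9.
From deg A=1, deg B=1, deg C=1: d=2.
Solve for f: f(k) = k*(5*k - 29)/54 (degree 2 ≤ 2).
Certificate R = B(k−1)f/C = k*(k + 4)*(5*k - 29)/(6*(9*k - 8)) gives s_k = k*(29 - 5*k)/(6*(k + 2)*(k + 3)).
Δs = (8 - 9*k)/(k**3 + 9*k**2 + 26*k + 24), as required.
Σ_(k=1)^(9) t_k = s_(10) − s_(1) = -35/156 − (1/3) = -29/52.

Σ = -29/52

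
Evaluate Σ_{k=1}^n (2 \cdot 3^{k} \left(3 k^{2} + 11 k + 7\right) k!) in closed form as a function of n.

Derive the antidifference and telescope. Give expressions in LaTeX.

Step 1: r(k) = 3*(3*k**3 + 20*k**2 + 38*k + 21)/(3*k**2 + 11*k + 7).
Gosper form: A/B · C(k+1)/C(k) with A=3*k + 3, B=1, C=k**2 + 11*k/3 + 7/3.
Need (3*k + 3)·f(k+1) − (1)·f(k) = k**2 + 11*k/3 + 7/3.
d = 1 from the (1,0,2) case.
A polynomial solution: f(k) = (k + 2)/3.
R(k) = B(k−1)·f(k)/C(k) = (k + 2)/(3*k**2 + 11*k + 7); s_k = R·t_k = 2*3**k*(k + 2)*factorial(k).
Verify: 2*3**k*(3*k**2 + 11*k + 7)*factorial(k) matches t_k.
s_(n+1) = 6*3**n*(n + 3)*factorial(n + 1) and s_(1) = 18, so S(n) = 6*3**n*n**2*factorial(n) + 24*3**n*n*factorial(n) + 18*3**n*factorial(n) - 18.

S(n) = 6 \cdot 3^{n} n^{2} n! + 24 \cdot 3^{n} n n! + 18 \cdot 3^{n} n! - 18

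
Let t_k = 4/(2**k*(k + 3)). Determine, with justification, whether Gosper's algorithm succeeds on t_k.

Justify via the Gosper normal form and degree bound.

No — t_k has no hypergeometric antidifference.

Ratio r(k) = (k + 3)/(2*(k + 4)).
Take A(k)=k/2 + 3/2, B(k)=k + 4, C(k)=1.
Set up (k/2 + 3/2)·f(k+1) − (k + 3)·f(k) − (1) = 0.
Degrees (1,1,0) ⇒ d ≤ -1.
Negative degree bound (-1): no f exists, t_k not Gosper-summable.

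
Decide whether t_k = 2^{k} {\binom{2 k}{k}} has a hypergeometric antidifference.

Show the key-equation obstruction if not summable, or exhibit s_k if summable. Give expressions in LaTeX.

No — key equation has no polynomial f.

Step 1: r(k) = 4*(2*k + 1)/(k + 1).
Gosper form: A/B · C(k+1)/C(k) with A=8*k + 4, B=k + 1, C=1.
Need (8*k + 4)·f(k+1) − (k)·f(k) = 1.
Degrees (1,1,0) ⇒ d ≤ -1.
Negative degree bound (-1): no f exists, t_k not Gosper-summable.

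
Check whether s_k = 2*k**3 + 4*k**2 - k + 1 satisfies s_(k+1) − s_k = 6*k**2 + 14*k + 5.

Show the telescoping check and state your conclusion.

Valid: the claim telescopes to t_k.

s_(k+1) = -k + 2*(k + 1)**3 + 4*(k + 1)**2
s_(k+1) − s_k = 6*k**2 + 14*k + 5
(s_(k+1) − s_k) − t_k = 0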